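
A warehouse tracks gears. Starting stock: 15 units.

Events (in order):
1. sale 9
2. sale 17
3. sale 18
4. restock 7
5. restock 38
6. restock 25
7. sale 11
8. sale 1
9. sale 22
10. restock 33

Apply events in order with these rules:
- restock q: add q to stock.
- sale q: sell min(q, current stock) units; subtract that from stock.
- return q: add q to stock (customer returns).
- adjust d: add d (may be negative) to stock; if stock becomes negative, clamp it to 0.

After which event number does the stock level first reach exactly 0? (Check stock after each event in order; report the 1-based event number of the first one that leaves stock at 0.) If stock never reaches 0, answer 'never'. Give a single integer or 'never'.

Processing events:
Start: stock = 15
  Event 1 (sale 9): sell min(9,15)=9. stock: 15 - 9 = 6. total_sold = 9
  Event 2 (sale 17): sell min(17,6)=6. stock: 6 - 6 = 0. total_sold = 15
  Event 3 (sale 18): sell min(18,0)=0. stock: 0 - 0 = 0. total_sold = 15
  Event 4 (restock 7): 0 + 7 = 7
  Event 5 (restock 38): 7 + 38 = 45
  Event 6 (restock 25): 45 + 25 = 70
  Event 7 (sale 11): sell min(11,70)=11. stock: 70 - 11 = 59. total_sold = 26
  Event 8 (sale 1): sell min(1,59)=1. stock: 59 - 1 = 58. total_sold = 27
  Event 9 (sale 22): sell min(22,58)=22. stock: 58 - 22 = 36. total_sold = 49
  Event 10 (restock 33): 36 + 33 = 69
Final: stock = 69, total_sold = 49

First zero at event 2.

Answer: 2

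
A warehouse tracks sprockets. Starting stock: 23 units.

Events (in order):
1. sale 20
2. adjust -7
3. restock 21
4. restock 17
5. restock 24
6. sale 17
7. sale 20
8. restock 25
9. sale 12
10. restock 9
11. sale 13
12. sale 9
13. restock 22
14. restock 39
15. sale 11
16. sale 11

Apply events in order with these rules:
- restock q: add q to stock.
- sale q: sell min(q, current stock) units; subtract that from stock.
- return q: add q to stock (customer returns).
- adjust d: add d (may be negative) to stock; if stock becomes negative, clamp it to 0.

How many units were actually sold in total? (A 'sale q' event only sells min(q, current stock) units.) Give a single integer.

Answer: 113

Derivation:
Processing events:
Start: stock = 23
  Event 1 (sale 20): sell min(20,23)=20. stock: 23 - 20 = 3. total_sold = 20
  Event 2 (adjust -7): 3 + -7 = 0 (clamped to 0)
  Event 3 (restock 21): 0 + 21 = 21
  Event 4 (restock 17): 21 + 17 = 38
  Event 5 (restock 24): 38 + 24 = 62
  Event 6 (sale 17): sell min(17,62)=17. stock: 62 - 17 = 45. total_sold = 37
  Event 7 (sale 20): sell min(20,45)=20. stock: 45 - 20 = 25. total_sold = 57
  Event 8 (restock 25): 25 + 25 = 50
  Event 9 (sale 12): sell min(12,50)=12. stock: 50 - 12 = 38. total_sold = 69
  Event 10 (restock 9): 38 + 9 = 47
  Event 11 (sale 13): sell min(13,47)=13. stock: 47 - 13 = 34. total_sold = 82
  Event 12 (sale 9): sell min(9,34)=9. stock: 34 - 9 = 25. total_sold = 91
  Event 13 (restock 22): 25 + 22 = 47
  Event 14 (restock 39): 47 + 39 = 86
  Event 15 (sale 11): sell min(11,86)=11. stock: 86 - 11 = 75. total_sold = 102
  Event 16 (sale 11): sell min(11,75)=11. stock: 75 - 11 = 64. total_sold = 113
Final: stock = 64, total_sold = 113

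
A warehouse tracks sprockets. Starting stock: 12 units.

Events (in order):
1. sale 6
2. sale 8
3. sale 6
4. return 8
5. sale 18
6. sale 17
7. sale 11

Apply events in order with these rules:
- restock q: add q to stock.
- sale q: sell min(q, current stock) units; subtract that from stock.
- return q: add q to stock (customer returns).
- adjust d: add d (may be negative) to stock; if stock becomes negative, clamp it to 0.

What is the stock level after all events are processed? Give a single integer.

Answer: 0

Derivation:
Processing events:
Start: stock = 12
  Event 1 (sale 6): sell min(6,12)=6. stock: 12 - 6 = 6. total_sold = 6
  Event 2 (sale 8): sell min(8,6)=6. stock: 6 - 6 = 0. total_sold = 12
  Event 3 (sale 6): sell min(6,0)=0. stock: 0 - 0 = 0. total_sold = 12
  Event 4 (return 8): 0 + 8 = 8
  Event 5 (sale 18): sell min(18,8)=8. stock: 8 - 8 = 0. total_sold = 20
  Event 6 (sale 17): sell min(17,0)=0. stock: 0 - 0 = 0. total_sold = 20
  Event 7 (sale 11): sell min(11,0)=0. stock: 0 - 0 = 0. total_sold = 20
Final: stock = 0, total_sold = 20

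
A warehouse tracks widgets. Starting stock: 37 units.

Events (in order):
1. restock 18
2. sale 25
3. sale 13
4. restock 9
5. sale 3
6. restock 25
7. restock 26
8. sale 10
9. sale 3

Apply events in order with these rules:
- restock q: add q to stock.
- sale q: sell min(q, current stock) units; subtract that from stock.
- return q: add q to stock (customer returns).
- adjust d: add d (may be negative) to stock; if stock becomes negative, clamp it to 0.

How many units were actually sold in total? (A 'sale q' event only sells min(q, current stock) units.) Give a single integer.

Processing events:
Start: stock = 37
  Event 1 (restock 18): 37 + 18 = 55
  Event 2 (sale 25): sell min(25,55)=25. stock: 55 - 25 = 30. total_sold = 25
  Event 3 (sale 13): sell min(13,30)=13. stock: 30 - 13 = 17. total_sold = 38
  Event 4 (restock 9): 17 + 9 = 26
  Event 5 (sale 3): sell min(3,26)=3. stock: 26 - 3 = 23. total_sold = 41
  Event 6 (restock 25): 23 + 25 = 48
  Event 7 (restock 26): 48 + 26 = 74
  Event 8 (sale 10): sell min(10,74)=10. stock: 74 - 10 = 64. total_sold = 51
  Event 9 (sale 3): sell min(3,64)=3. stock: 64 - 3 = 61. total_sold = 54
Final: stock = 61, total_sold = 54

Answer: 54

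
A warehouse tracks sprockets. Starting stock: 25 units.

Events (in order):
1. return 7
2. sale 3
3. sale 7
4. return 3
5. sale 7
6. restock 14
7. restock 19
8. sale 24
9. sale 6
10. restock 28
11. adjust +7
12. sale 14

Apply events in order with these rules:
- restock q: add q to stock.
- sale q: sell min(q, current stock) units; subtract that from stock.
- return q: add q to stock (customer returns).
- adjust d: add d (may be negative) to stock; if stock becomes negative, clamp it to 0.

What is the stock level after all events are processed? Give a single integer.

Processing events:
Start: stock = 25
  Event 1 (return 7): 25 + 7 = 32
  Event 2 (sale 3): sell min(3,32)=3. stock: 32 - 3 = 29. total_sold = 3
  Event 3 (sale 7): sell min(7,29)=7. stock: 29 - 7 = 22. total_sold = 10
  Event 4 (return 3): 22 + 3 = 25
  Event 5 (sale 7): sell min(7,25)=7. stock: 25 - 7 = 18. total_sold = 17
  Event 6 (restock 14): 18 + 14 = 32
  Event 7 (restock 19): 32 + 19 = 51
  Event 8 (sale 24): sell min(24,51)=24. stock: 51 - 24 = 27. total_sold = 41
  Event 9 (sale 6): sell min(6,27)=6. stock: 27 - 6 = 21. total_sold = 47
  Event 10 (restock 28): 21 + 28 = 49
  Event 11 (adjust +7): 49 + 7 = 56
  Event 12 (sale 14): sell min(14,56)=14. stock: 56 - 14 = 42. total_sold = 61
Final: stock = 42, total_sold = 61

Answer: 42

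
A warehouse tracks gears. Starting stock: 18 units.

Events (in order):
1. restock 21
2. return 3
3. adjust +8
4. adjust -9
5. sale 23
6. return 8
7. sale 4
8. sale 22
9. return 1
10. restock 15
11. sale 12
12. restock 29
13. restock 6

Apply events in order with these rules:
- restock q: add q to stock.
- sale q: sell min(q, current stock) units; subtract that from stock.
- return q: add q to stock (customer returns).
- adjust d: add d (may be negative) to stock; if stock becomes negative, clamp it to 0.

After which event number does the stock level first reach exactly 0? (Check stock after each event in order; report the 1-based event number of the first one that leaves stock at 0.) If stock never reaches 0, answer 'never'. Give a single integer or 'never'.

Answer: 8

Derivation:
Processing events:
Start: stock = 18
  Event 1 (restock 21): 18 + 21 = 39
  Event 2 (return 3): 39 + 3 = 42
  Event 3 (adjust +8): 42 + 8 = 50
  Event 4 (adjust -9): 50 + -9 = 41
  Event 5 (sale 23): sell min(23,41)=23. stock: 41 - 23 = 18. total_sold = 23
  Event 6 (return 8): 18 + 8 = 26
  Event 7 (sale 4): sell min(4,26)=4. stock: 26 - 4 = 22. total_sold = 27
  Event 8 (sale 22): sell min(22,22)=22. stock: 22 - 22 = 0. total_sold = 49
  Event 9 (return 1): 0 + 1 = 1
  Event 10 (restock 15): 1 + 15 = 16
  Event 11 (sale 12): sell min(12,16)=12. stock: 16 - 12 = 4. total_sold = 61
  Event 12 (restock 29): 4 + 29 = 33
  Event 13 (restock 6): 33 + 6 = 39
Final: stock = 39, total_sold = 61

First zero at event 8.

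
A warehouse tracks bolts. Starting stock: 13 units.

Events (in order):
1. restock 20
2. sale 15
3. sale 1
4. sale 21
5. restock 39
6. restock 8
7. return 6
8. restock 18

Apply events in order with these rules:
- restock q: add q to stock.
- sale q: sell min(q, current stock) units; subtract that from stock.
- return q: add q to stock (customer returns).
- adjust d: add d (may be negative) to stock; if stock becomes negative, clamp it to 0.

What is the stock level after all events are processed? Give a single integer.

Processing events:
Start: stock = 13
  Event 1 (restock 20): 13 + 20 = 33
  Event 2 (sale 15): sell min(15,33)=15. stock: 33 - 15 = 18. total_sold = 15
  Event 3 (sale 1): sell min(1,18)=1. stock: 18 - 1 = 17. total_sold = 16
  Event 4 (sale 21): sell min(21,17)=17. stock: 17 - 17 = 0. total_sold = 33
  Event 5 (restock 39): 0 + 39 = 39
  Event 6 (restock 8): 39 + 8 = 47
  Event 7 (return 6): 47 + 6 = 53
  Event 8 (restock 18): 53 + 18 = 71
Final: stock = 71, total_sold = 33

Answer: 71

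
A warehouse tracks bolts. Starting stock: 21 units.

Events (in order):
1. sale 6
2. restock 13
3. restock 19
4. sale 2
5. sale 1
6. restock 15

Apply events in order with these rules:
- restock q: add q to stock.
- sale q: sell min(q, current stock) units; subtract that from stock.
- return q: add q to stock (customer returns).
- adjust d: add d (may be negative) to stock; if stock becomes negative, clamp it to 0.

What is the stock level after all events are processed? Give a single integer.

Answer: 59

Derivation:
Processing events:
Start: stock = 21
  Event 1 (sale 6): sell min(6,21)=6. stock: 21 - 6 = 15. total_sold = 6
  Event 2 (restock 13): 15 + 13 = 28
  Event 3 (restock 19): 28 + 19 = 47
  Event 4 (sale 2): sell min(2,47)=2. stock: 47 - 2 = 45. total_sold = 8
  Event 5 (sale 1): sell min(1,45)=1. stock: 45 - 1 = 44. total_sold = 9
  Event 6 (restock 15): 44 + 15 = 59
Final: stock = 59, total_sold = 9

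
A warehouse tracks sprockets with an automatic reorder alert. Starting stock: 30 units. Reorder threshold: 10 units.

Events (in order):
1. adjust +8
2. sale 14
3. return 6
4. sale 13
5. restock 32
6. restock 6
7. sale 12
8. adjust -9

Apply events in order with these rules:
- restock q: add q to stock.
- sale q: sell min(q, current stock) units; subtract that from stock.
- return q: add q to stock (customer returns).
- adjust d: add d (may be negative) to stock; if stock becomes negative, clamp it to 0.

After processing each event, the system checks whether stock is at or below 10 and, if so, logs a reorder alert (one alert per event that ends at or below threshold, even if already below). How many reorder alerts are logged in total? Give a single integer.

Answer: 0

Derivation:
Processing events:
Start: stock = 30
  Event 1 (adjust +8): 30 + 8 = 38
  Event 2 (sale 14): sell min(14,38)=14. stock: 38 - 14 = 24. total_sold = 14
  Event 3 (return 6): 24 + 6 = 30
  Event 4 (sale 13): sell min(13,30)=13. stock: 30 - 13 = 17. total_sold = 27
  Event 5 (restock 32): 17 + 32 = 49
  Event 6 (restock 6): 49 + 6 = 55
  Event 7 (sale 12): sell min(12,55)=12. stock: 55 - 12 = 43. total_sold = 39
  Event 8 (adjust -9): 43 + -9 = 34
Final: stock = 34, total_sold = 39

Checking against threshold 10:
  After event 1: stock=38 > 10
  After event 2: stock=24 > 10
  After event 3: stock=30 > 10
  After event 4: stock=17 > 10
  After event 5: stock=49 > 10
  After event 6: stock=55 > 10
  After event 7: stock=43 > 10
  After event 8: stock=34 > 10
Alert events: []. Count = 0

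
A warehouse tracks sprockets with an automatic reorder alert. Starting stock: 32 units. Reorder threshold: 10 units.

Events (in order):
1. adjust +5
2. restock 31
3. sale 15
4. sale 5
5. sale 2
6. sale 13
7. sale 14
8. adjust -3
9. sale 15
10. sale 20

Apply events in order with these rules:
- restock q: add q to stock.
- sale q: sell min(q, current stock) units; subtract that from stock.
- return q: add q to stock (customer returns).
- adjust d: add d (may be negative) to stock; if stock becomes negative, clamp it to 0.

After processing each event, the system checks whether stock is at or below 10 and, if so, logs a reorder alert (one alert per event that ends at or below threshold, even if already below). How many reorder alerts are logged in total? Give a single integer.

Processing events:
Start: stock = 32
  Event 1 (adjust +5): 32 + 5 = 37
  Event 2 (restock 31): 37 + 31 = 68
  Event 3 (sale 15): sell min(15,68)=15. stock: 68 - 15 = 53. total_sold = 15
  Event 4 (sale 5): sell min(5,53)=5. stock: 53 - 5 = 48. total_sold = 20
  Event 5 (sale 2): sell min(2,48)=2. stock: 48 - 2 = 46. total_sold = 22
  Event 6 (sale 13): sell min(13,46)=13. stock: 46 - 13 = 33. total_sold = 35
  Event 7 (sale 14): sell min(14,33)=14. stock: 33 - 14 = 19. total_sold = 49
  Event 8 (adjust -3): 19 + -3 = 16
  Event 9 (sale 15): sell min(15,16)=15. stock: 16 - 15 = 1. total_sold = 64
  Event 10 (sale 20): sell min(20,1)=1. stock: 1 - 1 = 0. total_sold = 65
Final: stock = 0, total_sold = 65

Checking against threshold 10:
  After event 1: stock=37 > 10
  After event 2: stock=68 > 10
  After event 3: stock=53 > 10
  After event 4: stock=48 > 10
  After event 5: stock=46 > 10
  After event 6: stock=33 > 10
  After event 7: stock=19 > 10
  After event 8: stock=16 > 10
  After event 9: stock=1 <= 10 -> ALERT
  After event 10: stock=0 <= 10 -> ALERT
Alert events: [9, 10]. Count = 2

Answer: 2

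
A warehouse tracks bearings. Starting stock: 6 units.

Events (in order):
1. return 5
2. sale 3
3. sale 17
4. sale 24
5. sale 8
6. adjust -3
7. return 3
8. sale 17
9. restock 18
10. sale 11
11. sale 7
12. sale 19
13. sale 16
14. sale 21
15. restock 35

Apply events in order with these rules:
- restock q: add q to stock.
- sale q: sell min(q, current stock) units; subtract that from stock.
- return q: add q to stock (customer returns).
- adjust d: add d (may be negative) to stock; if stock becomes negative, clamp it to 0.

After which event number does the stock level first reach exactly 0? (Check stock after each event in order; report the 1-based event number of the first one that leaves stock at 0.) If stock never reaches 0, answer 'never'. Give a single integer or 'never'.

Processing events:
Start: stock = 6
  Event 1 (return 5): 6 + 5 = 11
  Event 2 (sale 3): sell min(3,11)=3. stock: 11 - 3 = 8. total_sold = 3
  Event 3 (sale 17): sell min(17,8)=8. stock: 8 - 8 = 0. total_sold = 11
  Event 4 (sale 24): sell min(24,0)=0. stock: 0 - 0 = 0. total_sold = 11
  Event 5 (sale 8): sell min(8,0)=0. stock: 0 - 0 = 0. total_sold = 11
  Event 6 (adjust -3): 0 + -3 = 0 (clamped to 0)
  Event 7 (return 3): 0 + 3 = 3
  Event 8 (sale 17): sell min(17,3)=3. stock: 3 - 3 = 0. total_sold = 14
  Event 9 (restock 18): 0 + 18 = 18
  Event 10 (sale 11): sell min(11,18)=11. stock: 18 - 11 = 7. total_sold = 25
  Event 11 (sale 7): sell min(7,7)=7. stock: 7 - 7 = 0. total_sold = 32
  Event 12 (sale 19): sell min(19,0)=0. stock: 0 - 0 = 0. total_sold = 32
  Event 13 (sale 16): sell min(16,0)=0. stock: 0 - 0 = 0. total_sold = 32
  Event 14 (sale 21): sell min(21,0)=0. stock: 0 - 0 = 0. total_sold = 32
  Event 15 (restock 35): 0 + 35 = 35
Final: stock = 35, total_sold = 32

First zero at event 3.

Answer: 3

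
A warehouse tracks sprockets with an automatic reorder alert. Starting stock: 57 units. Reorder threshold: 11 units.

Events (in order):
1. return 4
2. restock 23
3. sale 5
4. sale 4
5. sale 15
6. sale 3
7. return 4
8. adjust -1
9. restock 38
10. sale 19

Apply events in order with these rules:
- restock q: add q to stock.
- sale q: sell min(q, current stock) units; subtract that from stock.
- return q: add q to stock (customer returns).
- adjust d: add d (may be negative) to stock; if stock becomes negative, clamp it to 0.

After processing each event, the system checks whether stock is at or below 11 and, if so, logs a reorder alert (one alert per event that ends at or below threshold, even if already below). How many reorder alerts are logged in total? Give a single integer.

Answer: 0

Derivation:
Processing events:
Start: stock = 57
  Event 1 (return 4): 57 + 4 = 61
  Event 2 (restock 23): 61 + 23 = 84
  Event 3 (sale 5): sell min(5,84)=5. stock: 84 - 5 = 79. total_sold = 5
  Event 4 (sale 4): sell min(4,79)=4. stock: 79 - 4 = 75. total_sold = 9
  Event 5 (sale 15): sell min(15,75)=15. stock: 75 - 15 = 60. total_sold = 24
  Event 6 (sale 3): sell min(3,60)=3. stock: 60 - 3 = 57. total_sold = 27
  Event 7 (return 4): 57 + 4 = 61
  Event 8 (adjust -1): 61 + -1 = 60
  Event 9 (restock 38): 60 + 38 = 98
  Event 10 (sale 19): sell min(19,98)=19. stock: 98 - 19 = 79. total_sold = 46
Final: stock = 79, total_sold = 46

Checking against threshold 11:
  After event 1: stock=61 > 11
  After event 2: stock=84 > 11
  After event 3: stock=79 > 11
  After event 4: stock=75 > 11
  After event 5: stock=60 > 11
  After event 6: stock=57 > 11
  After event 7: stock=61 > 11
  After event 8: stock=60 > 11
  After event 9: stock=98 > 11
  After event 10: stock=79 > 11
Alert events: []. Count = 0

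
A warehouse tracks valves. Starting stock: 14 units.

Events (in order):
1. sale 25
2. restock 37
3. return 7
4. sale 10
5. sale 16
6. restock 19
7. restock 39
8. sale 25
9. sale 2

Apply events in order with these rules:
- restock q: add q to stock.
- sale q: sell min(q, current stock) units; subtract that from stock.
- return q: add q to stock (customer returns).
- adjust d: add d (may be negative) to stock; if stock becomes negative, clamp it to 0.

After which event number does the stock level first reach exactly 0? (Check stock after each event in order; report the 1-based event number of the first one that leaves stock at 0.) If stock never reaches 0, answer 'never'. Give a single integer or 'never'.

Answer: 1

Derivation:
Processing events:
Start: stock = 14
  Event 1 (sale 25): sell min(25,14)=14. stock: 14 - 14 = 0. total_sold = 14
  Event 2 (restock 37): 0 + 37 = 37
  Event 3 (return 7): 37 + 7 = 44
  Event 4 (sale 10): sell min(10,44)=10. stock: 44 - 10 = 34. total_sold = 24
  Event 5 (sale 16): sell min(16,34)=16. stock: 34 - 16 = 18. total_sold = 40
  Event 6 (restock 19): 18 + 19 = 37
  Event 7 (restock 39): 37 + 39 = 76
  Event 8 (sale 25): sell min(25,76)=25. stock: 76 - 25 = 51. total_sold = 65
  Event 9 (sale 2): sell min(2,51)=2. stock: 51 - 2 = 49. total_sold = 67
Final: stock = 49, total_sold = 67

First zero at event 1.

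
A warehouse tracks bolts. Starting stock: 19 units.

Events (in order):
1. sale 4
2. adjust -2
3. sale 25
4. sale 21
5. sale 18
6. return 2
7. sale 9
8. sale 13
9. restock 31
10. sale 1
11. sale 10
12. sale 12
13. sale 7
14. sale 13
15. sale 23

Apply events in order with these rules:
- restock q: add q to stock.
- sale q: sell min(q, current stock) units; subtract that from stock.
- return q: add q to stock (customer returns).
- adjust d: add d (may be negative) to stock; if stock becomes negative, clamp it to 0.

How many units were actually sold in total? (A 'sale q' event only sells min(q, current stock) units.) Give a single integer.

Processing events:
Start: stock = 19
  Event 1 (sale 4): sell min(4,19)=4. stock: 19 - 4 = 15. total_sold = 4
  Event 2 (adjust -2): 15 + -2 = 13
  Event 3 (sale 25): sell min(25,13)=13. stock: 13 - 13 = 0. total_sold = 17
  Event 4 (sale 21): sell min(21,0)=0. stock: 0 - 0 = 0. total_sold = 17
  Event 5 (sale 18): sell min(18,0)=0. stock: 0 - 0 = 0. total_sold = 17
  Event 6 (return 2): 0 + 2 = 2
  Event 7 (sale 9): sell min(9,2)=2. stock: 2 - 2 = 0. total_sold = 19
  Event 8 (sale 13): sell min(13,0)=0. stock: 0 - 0 = 0. total_sold = 19
  Event 9 (restock 31): 0 + 31 = 31
  Event 10 (sale 1): sell min(1,31)=1. stock: 31 - 1 = 30. total_sold = 20
  Event 11 (sale 10): sell min(10,30)=10. stock: 30 - 10 = 20. total_sold = 30
  Event 12 (sale 12): sell min(12,20)=12. stock: 20 - 12 = 8. total_sold = 42
  Event 13 (sale 7): sell min(7,8)=7. stock: 8 - 7 = 1. total_sold = 49
  Event 14 (sale 13): sell min(13,1)=1. stock: 1 - 1 = 0. total_sold = 50
  Event 15 (sale 23): sell min(23,0)=0. stock: 0 - 0 = 0. total_sold = 50
Final: stock = 0, total_sold = 50

Answer: 50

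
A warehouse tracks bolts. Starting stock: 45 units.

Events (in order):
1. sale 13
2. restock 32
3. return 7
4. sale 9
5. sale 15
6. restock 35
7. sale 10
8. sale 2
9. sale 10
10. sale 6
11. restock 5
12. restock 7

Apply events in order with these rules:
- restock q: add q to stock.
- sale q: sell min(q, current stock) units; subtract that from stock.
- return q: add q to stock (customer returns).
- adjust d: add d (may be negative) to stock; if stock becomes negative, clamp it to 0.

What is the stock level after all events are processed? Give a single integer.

Processing events:
Start: stock = 45
  Event 1 (sale 13): sell min(13,45)=13. stock: 45 - 13 = 32. total_sold = 13
  Event 2 (restock 32): 32 + 32 = 64
  Event 3 (return 7): 64 + 7 = 71
  Event 4 (sale 9): sell min(9,71)=9. stock: 71 - 9 = 62. total_sold = 22
  Event 5 (sale 15): sell min(15,62)=15. stock: 62 - 15 = 47. total_sold = 37
  Event 6 (restock 35): 47 + 35 = 82
  Event 7 (sale 10): sell min(10,82)=10. stock: 82 - 10 = 72. total_sold = 47
  Event 8 (sale 2): sell min(2,72)=2. stock: 72 - 2 = 70. total_sold = 49
  Event 9 (sale 10): sell min(10,70)=10. stock: 70 - 10 = 60. total_sold = 59
  Event 10 (sale 6): sell min(6,60)=6. stock: 60 - 6 = 54. total_sold = 65
  Event 11 (restock 5): 54 + 5 = 59
  Event 12 (restock 7): 59 + 7 = 66
Final: stock = 66, total_sold = 65

Answer: 66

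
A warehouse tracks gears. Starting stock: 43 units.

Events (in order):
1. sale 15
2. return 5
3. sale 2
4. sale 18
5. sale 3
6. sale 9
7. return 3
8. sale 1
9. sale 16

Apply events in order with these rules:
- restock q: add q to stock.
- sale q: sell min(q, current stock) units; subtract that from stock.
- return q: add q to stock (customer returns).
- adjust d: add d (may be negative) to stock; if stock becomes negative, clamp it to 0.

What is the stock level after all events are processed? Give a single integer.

Answer: 0

Derivation:
Processing events:
Start: stock = 43
  Event 1 (sale 15): sell min(15,43)=15. stock: 43 - 15 = 28. total_sold = 15
  Event 2 (return 5): 28 + 5 = 33
  Event 3 (sale 2): sell min(2,33)=2. stock: 33 - 2 = 31. total_sold = 17
  Event 4 (sale 18): sell min(18,31)=18. stock: 31 - 18 = 13. total_sold = 35
  Event 5 (sale 3): sell min(3,13)=3. stock: 13 - 3 = 10. total_sold = 38
  Event 6 (sale 9): sell min(9,10)=9. stock: 10 - 9 = 1. total_sold = 47
  Event 7 (return 3): 1 + 3 = 4
  Event 8 (sale 1): sell min(1,4)=1. stock: 4 - 1 = 3. total_sold = 48
  Event 9 (sale 16): sell min(16,3)=3. stock: 3 - 3 = 0. total_sold = 51
Final: stock = 0, total_sold = 51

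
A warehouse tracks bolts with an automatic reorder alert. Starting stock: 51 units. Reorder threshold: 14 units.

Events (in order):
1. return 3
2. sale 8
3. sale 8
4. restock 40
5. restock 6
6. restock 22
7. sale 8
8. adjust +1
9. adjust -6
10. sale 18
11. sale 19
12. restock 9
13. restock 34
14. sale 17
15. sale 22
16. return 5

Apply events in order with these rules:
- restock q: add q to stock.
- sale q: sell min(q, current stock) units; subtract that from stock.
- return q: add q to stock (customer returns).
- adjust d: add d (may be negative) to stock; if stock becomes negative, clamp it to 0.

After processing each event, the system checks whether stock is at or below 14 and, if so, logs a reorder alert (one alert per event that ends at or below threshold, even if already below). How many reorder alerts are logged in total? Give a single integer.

Answer: 0

Derivation:
Processing events:
Start: stock = 51
  Event 1 (return 3): 51 + 3 = 54
  Event 2 (sale 8): sell min(8,54)=8. stock: 54 - 8 = 46. total_sold = 8
  Event 3 (sale 8): sell min(8,46)=8. stock: 46 - 8 = 38. total_sold = 16
  Event 4 (restock 40): 38 + 40 = 78
  Event 5 (restock 6): 78 + 6 = 84
  Event 6 (restock 22): 84 + 22 = 106
  Event 7 (sale 8): sell min(8,106)=8. stock: 106 - 8 = 98. total_sold = 24
  Event 8 (adjust +1): 98 + 1 = 99
  Event 9 (adjust -6): 99 + -6 = 93
  Event 10 (sale 18): sell min(18,93)=18. stock: 93 - 18 = 75. total_sold = 42
  Event 11 (sale 19): sell min(19,75)=19. stock: 75 - 19 = 56. total_sold = 61
  Event 12 (restock 9): 56 + 9 = 65
  Event 13 (restock 34): 65 + 34 = 99
  Event 14 (sale 17): sell min(17,99)=17. stock: 99 - 17 = 82. total_sold = 78
  Event 15 (sale 22): sell min(22,82)=22. stock: 82 - 22 = 60. total_sold = 100
  Event 16 (return 5): 60 + 5 = 65
Final: stock = 65, total_sold = 100

Checking against threshold 14:
  After event 1: stock=54 > 14
  After event 2: stock=46 > 14
  After event 3: stock=38 > 14
  After event 4: stock=78 > 14
  After event 5: stock=84 > 14
  After event 6: stock=106 > 14
  After event 7: stock=98 > 14
  After event 8: stock=99 > 14
  After event 9: stock=93 > 14
  After event 10: stock=75 > 14
  After event 11: stock=56 > 14
  After event 12: stock=65 > 14
  After event 13: stock=99 > 14
  After event 14: stock=82 > 14
  After event 15: stock=60 > 14
  After event 16: stock=65 > 14
Alert events: []. Count = 0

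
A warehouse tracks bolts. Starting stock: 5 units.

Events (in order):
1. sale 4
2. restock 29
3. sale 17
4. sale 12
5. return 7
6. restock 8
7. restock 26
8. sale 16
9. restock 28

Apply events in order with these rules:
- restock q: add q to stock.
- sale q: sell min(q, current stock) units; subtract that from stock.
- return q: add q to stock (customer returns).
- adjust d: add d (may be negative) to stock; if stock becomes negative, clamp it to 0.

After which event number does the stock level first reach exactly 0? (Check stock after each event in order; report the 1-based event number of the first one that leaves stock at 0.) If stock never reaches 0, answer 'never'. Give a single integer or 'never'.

Processing events:
Start: stock = 5
  Event 1 (sale 4): sell min(4,5)=4. stock: 5 - 4 = 1. total_sold = 4
  Event 2 (restock 29): 1 + 29 = 30
  Event 3 (sale 17): sell min(17,30)=17. stock: 30 - 17 = 13. total_sold = 21
  Event 4 (sale 12): sell min(12,13)=12. stock: 13 - 12 = 1. total_sold = 33
  Event 5 (return 7): 1 + 7 = 8
  Event 6 (restock 8): 8 + 8 = 16
  Event 7 (restock 26): 16 + 26 = 42
  Event 8 (sale 16): sell min(16,42)=16. stock: 42 - 16 = 26. total_sold = 49
  Event 9 (restock 28): 26 + 28 = 54
Final: stock = 54, total_sold = 49

Stock never reaches 0.

Answer: never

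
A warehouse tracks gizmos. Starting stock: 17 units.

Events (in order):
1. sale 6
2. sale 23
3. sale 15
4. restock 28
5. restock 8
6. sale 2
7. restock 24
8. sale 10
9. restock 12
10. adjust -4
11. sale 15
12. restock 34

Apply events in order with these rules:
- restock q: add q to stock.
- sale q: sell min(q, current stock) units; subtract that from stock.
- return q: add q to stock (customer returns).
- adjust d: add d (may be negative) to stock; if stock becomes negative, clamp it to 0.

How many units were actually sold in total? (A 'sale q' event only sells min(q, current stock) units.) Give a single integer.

Answer: 44

Derivation:
Processing events:
Start: stock = 17
  Event 1 (sale 6): sell min(6,17)=6. stock: 17 - 6 = 11. total_sold = 6
  Event 2 (sale 23): sell min(23,11)=11. stock: 11 - 11 = 0. total_sold = 17
  Event 3 (sale 15): sell min(15,0)=0. stock: 0 - 0 = 0. total_sold = 17
  Event 4 (restock 28): 0 + 28 = 28
  Event 5 (restock 8): 28 + 8 = 36
  Event 6 (sale 2): sell min(2,36)=2. stock: 36 - 2 = 34. total_sold = 19
  Event 7 (restock 24): 34 + 24 = 58
  Event 8 (sale 10): sell min(10,58)=10. stock: 58 - 10 = 48. total_sold = 29
  Event 9 (restock 12): 48 + 12 = 60
  Event 10 (adjust -4): 60 + -4 = 56
  Event 11 (sale 15): sell min(15,56)=15. stock: 56 - 15 = 41. total_sold = 44
  Event 12 (restock 34): 41 + 34 = 75
Final: stock = 75, total_sold = 44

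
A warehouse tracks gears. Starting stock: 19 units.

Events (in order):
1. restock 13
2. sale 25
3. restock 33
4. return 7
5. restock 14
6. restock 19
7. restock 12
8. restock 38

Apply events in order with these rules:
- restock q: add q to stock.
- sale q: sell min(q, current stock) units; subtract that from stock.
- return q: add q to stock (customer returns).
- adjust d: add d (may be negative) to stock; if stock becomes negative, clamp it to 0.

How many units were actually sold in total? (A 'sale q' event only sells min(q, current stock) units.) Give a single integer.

Answer: 25

Derivation:
Processing events:
Start: stock = 19
  Event 1 (restock 13): 19 + 13 = 32
  Event 2 (sale 25): sell min(25,32)=25. stock: 32 - 25 = 7. total_sold = 25
  Event 3 (restock 33): 7 + 33 = 40
  Event 4 (return 7): 40 + 7 = 47
  Event 5 (restock 14): 47 + 14 = 61
  Event 6 (restock 19): 61 + 19 = 80
  Event 7 (restock 12): 80 + 12 = 92
  Event 8 (restock 38): 92 + 38 = 130
Final: stock = 130, total_sold = 25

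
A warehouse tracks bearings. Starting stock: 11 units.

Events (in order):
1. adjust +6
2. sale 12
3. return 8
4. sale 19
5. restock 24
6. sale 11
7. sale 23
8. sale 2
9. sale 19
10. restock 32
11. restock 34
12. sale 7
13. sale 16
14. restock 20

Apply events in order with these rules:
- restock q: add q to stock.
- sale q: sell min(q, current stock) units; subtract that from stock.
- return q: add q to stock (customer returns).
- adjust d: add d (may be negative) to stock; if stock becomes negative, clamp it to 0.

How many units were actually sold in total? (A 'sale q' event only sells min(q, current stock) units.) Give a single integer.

Answer: 72

Derivation:
Processing events:
Start: stock = 11
  Event 1 (adjust +6): 11 + 6 = 17
  Event 2 (sale 12): sell min(12,17)=12. stock: 17 - 12 = 5. total_sold = 12
  Event 3 (return 8): 5 + 8 = 13
  Event 4 (sale 19): sell min(19,13)=13. stock: 13 - 13 = 0. total_sold = 25
  Event 5 (restock 24): 0 + 24 = 24
  Event 6 (sale 11): sell min(11,24)=11. stock: 24 - 11 = 13. total_sold = 36
  Event 7 (sale 23): sell min(23,13)=13. stock: 13 - 13 = 0. total_sold = 49
  Event 8 (sale 2): sell min(2,0)=0. stock: 0 - 0 = 0. total_sold = 49
  Event 9 (sale 19): sell min(19,0)=0. stock: 0 - 0 = 0. total_sold = 49
  Event 10 (restock 32): 0 + 32 = 32
  Event 11 (restock 34): 32 + 34 = 66
  Event 12 (sale 7): sell min(7,66)=7. stock: 66 - 7 = 59. total_sold = 56
  Event 13 (sale 16): sell min(16,59)=16. stock: 59 - 16 = 43. total_sold = 72
  Event 14 (restock 20): 43 + 20 = 63
Final: stock = 63, total_sold = 72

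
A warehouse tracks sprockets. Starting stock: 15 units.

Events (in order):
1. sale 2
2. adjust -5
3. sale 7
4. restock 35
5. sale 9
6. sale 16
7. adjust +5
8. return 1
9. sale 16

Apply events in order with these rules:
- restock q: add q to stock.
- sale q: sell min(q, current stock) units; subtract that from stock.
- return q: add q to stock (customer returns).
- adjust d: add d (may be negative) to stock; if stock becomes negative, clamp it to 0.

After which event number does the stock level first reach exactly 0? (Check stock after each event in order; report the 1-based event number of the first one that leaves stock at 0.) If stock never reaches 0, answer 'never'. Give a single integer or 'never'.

Answer: never

Derivation:
Processing events:
Start: stock = 15
  Event 1 (sale 2): sell min(2,15)=2. stock: 15 - 2 = 13. total_sold = 2
  Event 2 (adjust -5): 13 + -5 = 8
  Event 3 (sale 7): sell min(7,8)=7. stock: 8 - 7 = 1. total_sold = 9
  Event 4 (restock 35): 1 + 35 = 36
  Event 5 (sale 9): sell min(9,36)=9. stock: 36 - 9 = 27. total_sold = 18
  Event 6 (sale 16): sell min(16,27)=16. stock: 27 - 16 = 11. total_sold = 34
  Event 7 (adjust +5): 11 + 5 = 16
  Event 8 (return 1): 16 + 1 = 17
  Event 9 (sale 16): sell min(16,17)=16. stock: 17 - 16 = 1. total_sold = 50
Final: stock = 1, total_sold = 50

Stock never reaches 0.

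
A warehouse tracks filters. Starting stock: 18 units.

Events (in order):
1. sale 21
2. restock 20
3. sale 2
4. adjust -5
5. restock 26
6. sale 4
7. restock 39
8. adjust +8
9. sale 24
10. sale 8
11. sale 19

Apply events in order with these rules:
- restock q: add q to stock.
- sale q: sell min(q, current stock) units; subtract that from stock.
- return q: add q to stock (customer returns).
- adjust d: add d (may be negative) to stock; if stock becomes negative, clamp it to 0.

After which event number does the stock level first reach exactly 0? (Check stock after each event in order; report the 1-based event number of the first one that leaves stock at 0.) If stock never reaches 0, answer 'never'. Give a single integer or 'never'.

Processing events:
Start: stock = 18
  Event 1 (sale 21): sell min(21,18)=18. stock: 18 - 18 = 0. total_sold = 18
  Event 2 (restock 20): 0 + 20 = 20
  Event 3 (sale 2): sell min(2,20)=2. stock: 20 - 2 = 18. total_sold = 20
  Event 4 (adjust -5): 18 + -5 = 13
  Event 5 (restock 26): 13 + 26 = 39
  Event 6 (sale 4): sell min(4,39)=4. stock: 39 - 4 = 35. total_sold = 24
  Event 7 (restock 39): 35 + 39 = 74
  Event 8 (adjust +8): 74 + 8 = 82
  Event 9 (sale 24): sell min(24,82)=24. stock: 82 - 24 = 58. total_sold = 48
  Event 10 (sale 8): sell min(8,58)=8. stock: 58 - 8 = 50. total_sold = 56
  Event 11 (sale 19): sell min(19,50)=19. stock: 50 - 19 = 31. total_sold = 75
Final: stock = 31, total_sold = 75

First zero at event 1.

Answer: 1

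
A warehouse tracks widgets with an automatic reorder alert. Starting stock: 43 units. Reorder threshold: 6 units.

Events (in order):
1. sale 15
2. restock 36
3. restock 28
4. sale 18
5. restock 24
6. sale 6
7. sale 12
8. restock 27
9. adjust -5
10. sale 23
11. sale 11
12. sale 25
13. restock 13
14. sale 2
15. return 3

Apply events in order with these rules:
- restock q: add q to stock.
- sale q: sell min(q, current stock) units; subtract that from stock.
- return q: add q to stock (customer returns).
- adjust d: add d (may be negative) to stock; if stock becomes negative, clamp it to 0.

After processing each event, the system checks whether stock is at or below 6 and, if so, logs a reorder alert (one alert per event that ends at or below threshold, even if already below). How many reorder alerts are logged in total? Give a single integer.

Answer: 0

Derivation:
Processing events:
Start: stock = 43
  Event 1 (sale 15): sell min(15,43)=15. stock: 43 - 15 = 28. total_sold = 15
  Event 2 (restock 36): 28 + 36 = 64
  Event 3 (restock 28): 64 + 28 = 92
  Event 4 (sale 18): sell min(18,92)=18. stock: 92 - 18 = 74. total_sold = 33
  Event 5 (restock 24): 74 + 24 = 98
  Event 6 (sale 6): sell min(6,98)=6. stock: 98 - 6 = 92. total_sold = 39
  Event 7 (sale 12): sell min(12,92)=12. stock: 92 - 12 = 80. total_sold = 51
  Event 8 (restock 27): 80 + 27 = 107
  Event 9 (adjust -5): 107 + -5 = 102
  Event 10 (sale 23): sell min(23,102)=23. stock: 102 - 23 = 79. total_sold = 74
  Event 11 (sale 11): sell min(11,79)=11. stock: 79 - 11 = 68. total_sold = 85
  Event 12 (sale 25): sell min(25,68)=25. stock: 68 - 25 = 43. total_sold = 110
  Event 13 (restock 13): 43 + 13 = 56
  Event 14 (sale 2): sell min(2,56)=2. stock: 56 - 2 = 54. total_sold = 112
  Event 15 (return 3): 54 + 3 = 57
Final: stock = 57, total_sold = 112

Checking against threshold 6:
  After event 1: stock=28 > 6
  After event 2: stock=64 > 6
  After event 3: stock=92 > 6
  After event 4: stock=74 > 6
  After event 5: stock=98 > 6
  After event 6: stock=92 > 6
  After event 7: stock=80 > 6
  After event 8: stock=107 > 6
  After event 9: stock=102 > 6
  After event 10: stock=79 > 6
  After event 11: stock=68 > 6
  After event 12: stock=43 > 6
  After event 13: stock=56 > 6
  After event 14: stock=54 > 6
  After event 15: stock=57 > 6
Alert events: []. Count = 0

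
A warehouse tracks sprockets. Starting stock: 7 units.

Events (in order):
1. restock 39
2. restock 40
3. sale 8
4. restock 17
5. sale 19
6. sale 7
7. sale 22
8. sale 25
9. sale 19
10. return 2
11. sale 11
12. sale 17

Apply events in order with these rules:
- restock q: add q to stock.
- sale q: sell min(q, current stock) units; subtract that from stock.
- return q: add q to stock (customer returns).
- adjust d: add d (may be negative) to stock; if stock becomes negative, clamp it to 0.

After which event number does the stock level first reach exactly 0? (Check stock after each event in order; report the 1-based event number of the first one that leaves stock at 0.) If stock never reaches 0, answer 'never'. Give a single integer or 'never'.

Answer: 11

Derivation:
Processing events:
Start: stock = 7
  Event 1 (restock 39): 7 + 39 = 46
  Event 2 (restock 40): 46 + 40 = 86
  Event 3 (sale 8): sell min(8,86)=8. stock: 86 - 8 = 78. total_sold = 8
  Event 4 (restock 17): 78 + 17 = 95
  Event 5 (sale 19): sell min(19,95)=19. stock: 95 - 19 = 76. total_sold = 27
  Event 6 (sale 7): sell min(7,76)=7. stock: 76 - 7 = 69. total_sold = 34
  Event 7 (sale 22): sell min(22,69)=22. stock: 69 - 22 = 47. total_sold = 56
  Event 8 (sale 25): sell min(25,47)=25. stock: 47 - 25 = 22. total_sold = 81
  Event 9 (sale 19): sell min(19,22)=19. stock: 22 - 19 = 3. total_sold = 100
  Event 10 (return 2): 3 + 2 = 5
  Event 11 (sale 11): sell min(11,5)=5. stock: 5 - 5 = 0. total_sold = 105
  Event 12 (sale 17): sell min(17,0)=0. stock: 0 - 0 = 0. total_sold = 105
Final: stock = 0, total_sold = 105

First zero at event 11.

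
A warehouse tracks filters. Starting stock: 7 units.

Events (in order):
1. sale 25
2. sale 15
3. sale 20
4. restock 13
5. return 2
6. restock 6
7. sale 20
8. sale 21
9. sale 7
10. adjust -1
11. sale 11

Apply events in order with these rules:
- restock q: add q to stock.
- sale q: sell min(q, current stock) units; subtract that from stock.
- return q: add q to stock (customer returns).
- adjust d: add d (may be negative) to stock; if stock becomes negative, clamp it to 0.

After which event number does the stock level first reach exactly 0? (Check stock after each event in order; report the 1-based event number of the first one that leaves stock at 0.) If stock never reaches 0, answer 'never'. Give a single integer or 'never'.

Processing events:
Start: stock = 7
  Event 1 (sale 25): sell min(25,7)=7. stock: 7 - 7 = 0. total_sold = 7
  Event 2 (sale 15): sell min(15,0)=0. stock: 0 - 0 = 0. total_sold = 7
  Event 3 (sale 20): sell min(20,0)=0. stock: 0 - 0 = 0. total_sold = 7
  Event 4 (restock 13): 0 + 13 = 13
  Event 5 (return 2): 13 + 2 = 15
  Event 6 (restock 6): 15 + 6 = 21
  Event 7 (sale 20): sell min(20,21)=20. stock: 21 - 20 = 1. total_sold = 27
  Event 8 (sale 21): sell min(21,1)=1. stock: 1 - 1 = 0. total_sold = 28
  Event 9 (sale 7): sell min(7,0)=0. stock: 0 - 0 = 0. total_sold = 28
  Event 10 (adjust -1): 0 + -1 = 0 (clamped to 0)
  Event 11 (sale 11): sell min(11,0)=0. stock: 0 - 0 = 0. total_sold = 28
Final: stock = 0, total_sold = 28

First zero at event 1.

Answer: 1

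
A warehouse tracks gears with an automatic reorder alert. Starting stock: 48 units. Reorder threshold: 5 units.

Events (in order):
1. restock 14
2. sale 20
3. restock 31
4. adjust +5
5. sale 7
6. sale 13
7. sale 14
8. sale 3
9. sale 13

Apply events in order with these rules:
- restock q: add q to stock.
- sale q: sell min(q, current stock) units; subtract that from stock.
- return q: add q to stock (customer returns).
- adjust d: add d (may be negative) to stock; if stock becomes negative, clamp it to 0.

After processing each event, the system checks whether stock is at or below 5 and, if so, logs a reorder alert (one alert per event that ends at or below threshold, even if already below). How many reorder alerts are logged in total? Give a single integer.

Answer: 0

Derivation:
Processing events:
Start: stock = 48
  Event 1 (restock 14): 48 + 14 = 62
  Event 2 (sale 20): sell min(20,62)=20. stock: 62 - 20 = 42. total_sold = 20
  Event 3 (restock 31): 42 + 31 = 73
  Event 4 (adjust +5): 73 + 5 = 78
  Event 5 (sale 7): sell min(7,78)=7. stock: 78 - 7 = 71. total_sold = 27
  Event 6 (sale 13): sell min(13,71)=13. stock: 71 - 13 = 58. total_sold = 40
  Event 7 (sale 14): sell min(14,58)=14. stock: 58 - 14 = 44. total_sold = 54
  Event 8 (sale 3): sell min(3,44)=3. stock: 44 - 3 = 41. total_sold = 57
  Event 9 (sale 13): sell min(13,41)=13. stock: 41 - 13 = 28. total_sold = 70
Final: stock = 28, total_sold = 70

Checking against threshold 5:
  After event 1: stock=62 > 5
  After event 2: stock=42 > 5
  After event 3: stock=73 > 5
  After event 4: stock=78 > 5
  After event 5: stock=71 > 5
  After event 6: stock=58 > 5
  After event 7: stock=44 > 5
  After event 8: stock=41 > 5
  After event 9: stock=28 > 5
Alert events: []. Count = 0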